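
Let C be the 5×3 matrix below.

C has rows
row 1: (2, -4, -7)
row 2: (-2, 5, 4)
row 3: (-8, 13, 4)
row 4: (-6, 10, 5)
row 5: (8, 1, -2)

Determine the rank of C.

Row reduce to echelon form.
R2 ← R2 + R1: [0, 1, -3]
R3 ← R3 + (4)·R1: [0, -3, -24]
R4 ← R4 + (3)·R1: [0, -2, -16]
R5 ← R5 − (4)·R1: [0, 17, 26]
R3 ← R3 + (3)·R2: [0, 0, -33]
R4 ← R4 + (2)·R2: [0, 0, -22]
R5 ← R5 − (17)·R2: [0, 0, 77]
R4 ← R4 − (2/3)·R3: [0, 0, 0]
R5 ← R5 + (7/3)·R3: [0, 0, 0]
Echelon form has 3 nonzero rows, so rank(C) = 3.

3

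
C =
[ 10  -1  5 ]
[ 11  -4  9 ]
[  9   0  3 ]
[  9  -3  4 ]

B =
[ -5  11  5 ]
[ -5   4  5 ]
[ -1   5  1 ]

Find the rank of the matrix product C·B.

First compute CB:
[[-50, 131,  50],
 [-44, 150,  44],
 [-48, 114,  48],
 [-34, 107,  34]]
Now row reduce the product.
R2 ← R2 − (22/25)·R1: [0, 868/25, 0]
R3 ← R3 − (24/25)·R1: [0, -294/25, 0]
R4 ← R4 − (17/25)·R1: [0, 448/25, 0]
R3 ← R3 + (21/62)·R2: [0, 0, 0]
R4 ← R4 − (16/31)·R2: [0, 0, 0]
2 nonzero rows, so rank(CB) = 2.

2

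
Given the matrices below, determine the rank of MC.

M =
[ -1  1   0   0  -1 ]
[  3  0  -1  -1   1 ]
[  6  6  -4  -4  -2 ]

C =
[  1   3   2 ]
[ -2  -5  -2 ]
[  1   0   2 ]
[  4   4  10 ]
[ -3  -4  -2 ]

First compute MC:
[[  0,  -4,  -2],
 [ -5,   1,  -8],
 [-20, -20, -44]]
Now row reduce the product.
Swap R1 ↔ R2
R3 ← R3 − (4)·R1: [0, -24, -12]
R3 ← R3 − (6)·R2: [0, 0, 0]
2 nonzero rows, so rank(MC) = 2.

2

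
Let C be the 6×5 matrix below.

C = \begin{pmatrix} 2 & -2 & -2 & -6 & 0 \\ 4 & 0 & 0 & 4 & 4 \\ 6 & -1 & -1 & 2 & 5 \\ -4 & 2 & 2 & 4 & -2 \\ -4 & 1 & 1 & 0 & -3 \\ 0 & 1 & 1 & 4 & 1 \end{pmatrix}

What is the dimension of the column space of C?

2

Row reduce to echelon form.
R2 ← R2 − (2)·R1: [0, 4, 4, 16, 4]
R3 ← R3 − (3)·R1: [0, 5, 5, 20, 5]
R4 ← R4 + (2)·R1: [0, -2, -2, -8, -2]
R5 ← R5 + (2)·R1: [0, -3, -3, -12, -3]
R3 ← R3 − (5/4)·R2: [0, 0, 0, 0, 0]
R4 ← R4 + (1/2)·R2: [0, 0, 0, 0, 0]
R5 ← R5 + (3/4)·R2: [0, 0, 0, 0, 0]
R6 ← R6 − (1/4)·R2: [0, 0, 0, 0, 0]
Echelon form has 2 nonzero rows, so rank(C) = 2.
The column space has dimension equal to the rank: 2.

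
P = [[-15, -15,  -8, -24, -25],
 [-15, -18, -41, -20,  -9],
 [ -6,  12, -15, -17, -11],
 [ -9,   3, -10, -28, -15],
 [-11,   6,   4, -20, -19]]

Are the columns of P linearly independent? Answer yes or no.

Row reduce P to echelon form.
R2 ← R2 − R1: [0, -3, -33, 4, 16]
R3 ← R3 − (2/5)·R1: [0, 18, -59/5, -37/5, -1]
R4 ← R4 − (3/5)·R1: [0, 12, -26/5, -68/5, 0]
R5 ← R5 − (11/15)·R1: [0, 17, 148/15, -12/5, -2/3]
R3 ← R3 + (6)·R2: [0, 0, -1049/5, 83/5, 95]
R4 ← R4 + (4)·R2: [0, 0, -686/5, 12/5, 64]
R5 ← R5 + (17/3)·R2: [0, 0, -2657/15, 304/15, 90]
R4 ← R4 − (686/1049)·R3: [0, 0, 0, -8870/1049, 1966/1049]
R5 ← R5 − (2657/3147)·R3: [0, 0, 0, 19673/3147, 30815/3147]
R5 ← R5 + (19673/26610)·R4: [0, 0, 0, 0, 49572/4435]
5 pivots among 5 columns.
Every column is a pivot column, so the columns are linearly independent.

yes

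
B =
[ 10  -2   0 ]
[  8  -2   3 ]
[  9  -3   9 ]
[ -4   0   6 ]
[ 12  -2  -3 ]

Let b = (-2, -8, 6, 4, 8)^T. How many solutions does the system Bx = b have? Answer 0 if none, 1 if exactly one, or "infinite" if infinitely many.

0

Row reduce the augmented matrix [B | b].
R2 ← R2 − (4/5)·R1: [0, -2/5, 3, -32/5]
R3 ← R3 − (9/10)·R1: [0, -6/5, 9, 39/5]
R4 ← R4 + (2/5)·R1: [0, -4/5, 6, 16/5]
R5 ← R5 − (6/5)·R1: [0, 2/5, -3, 52/5]
R3 ← R3 − (3)·R2: [0, 0, 0, 27]
R4 ← R4 − (2)·R2: [0, 0, 0, 16]
R5 ← R5 + R2: [0, 0, 0, 4]
R4 ← R4 − (16/27)·R3: [0, 0, 0, 0]
R5 ← R5 − (4/27)·R3: [0, 0, 0, 0]
The echelon form has 3 nonzero rows; the last pivot sits in the augmented column, so rank(B) = 2 but rank([B|b]) = 3.
Since the ranks differ, the system is inconsistent.
It has no solutions.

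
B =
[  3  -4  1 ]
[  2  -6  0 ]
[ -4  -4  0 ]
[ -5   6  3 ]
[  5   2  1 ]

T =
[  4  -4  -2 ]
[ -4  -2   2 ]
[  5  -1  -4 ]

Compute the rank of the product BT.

First compute BT:
[[ 33,  -5, -18],
 [ 32,   4, -16],
 [  0,  24,   0],
 [-29,   5,  10],
 [ 17, -25, -10]]
Now row reduce the product.
R2 ← R2 − (32/33)·R1: [0, 292/33, 16/11]
R4 ← R4 + (29/33)·R1: [0, 20/33, -64/11]
R5 ← R5 − (17/33)·R1: [0, -740/33, -8/11]
R3 ← R3 − (198/73)·R2: [0, 0, -288/73]
R4 ← R4 − (5/73)·R2: [0, 0, -432/73]
R5 ← R5 + (185/73)·R2: [0, 0, 216/73]
R4 ← R4 − (3/2)·R3: [0, 0, 0]
R5 ← R5 + (3/4)·R3: [0, 0, 0]
3 nonzero rows, so rank(BT) = 3.

3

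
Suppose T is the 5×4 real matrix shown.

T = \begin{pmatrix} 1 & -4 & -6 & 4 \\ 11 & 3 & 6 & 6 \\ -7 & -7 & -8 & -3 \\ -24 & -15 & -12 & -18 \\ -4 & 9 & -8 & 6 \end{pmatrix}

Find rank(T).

4

Row reduce to echelon form.
R2 ← R2 − (11)·R1: [0, 47, 72, -38]
R3 ← R3 + (7)·R1: [0, -35, -50, 25]
R4 ← R4 + (24)·R1: [0, -111, -156, 78]
R5 ← R5 + (4)·R1: [0, -7, -32, 22]
R3 ← R3 + (35/47)·R2: [0, 0, 170/47, -155/47]
R4 ← R4 + (111/47)·R2: [0, 0, 660/47, -552/47]
R5 ← R5 + (7/47)·R2: [0, 0, -1000/47, 768/47]
R4 ← R4 − (66/17)·R3: [0, 0, 0, 18/17]
R5 ← R5 + (100/17)·R3: [0, 0, 0, -52/17]
R5 ← R5 + (26/9)·R4: [0, 0, 0, 0]
Echelon form has 4 nonzero rows, so rank(T) = 4.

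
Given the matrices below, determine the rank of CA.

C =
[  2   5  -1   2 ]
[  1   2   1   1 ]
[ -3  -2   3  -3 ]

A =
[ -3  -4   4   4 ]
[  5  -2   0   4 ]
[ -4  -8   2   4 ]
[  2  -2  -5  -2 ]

3

First compute CA:
[[ 27, -14,  -4,  20],
 [  5, -18,   1,  14],
 [-19,  -2,   9,  -2]]
Now row reduce the product.
R2 ← R2 − (5/27)·R1: [0, -416/27, 47/27, 278/27]
R3 ← R3 + (19/27)·R1: [0, -320/27, 167/27, 326/27]
R3 ← R3 − (10/13)·R2: [0, 0, 63/13, 54/13]
3 nonzero rows, so rank(CA) = 3.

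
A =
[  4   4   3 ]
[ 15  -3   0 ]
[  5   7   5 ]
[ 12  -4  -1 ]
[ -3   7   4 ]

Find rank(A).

Row reduce to echelon form.
R2 ← R2 − (15/4)·R1: [0, -18, -45/4]
R3 ← R3 − (5/4)·R1: [0, 2, 5/4]
R4 ← R4 − (3)·R1: [0, -16, -10]
R5 ← R5 + (3/4)·R1: [0, 10, 25/4]
R3 ← R3 + (1/9)·R2: [0, 0, 0]
R4 ← R4 − (8/9)·R2: [0, 0, 0]
R5 ← R5 + (5/9)·R2: [0, 0, 0]
Echelon form has 2 nonzero rows, so rank(A) = 2.

2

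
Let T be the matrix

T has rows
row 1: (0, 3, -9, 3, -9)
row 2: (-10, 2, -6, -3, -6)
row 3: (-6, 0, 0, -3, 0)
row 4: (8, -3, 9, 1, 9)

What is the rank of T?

2

Row reduce to echelon form.
Swap R1 ↔ R2
R3 ← R3 − (3/5)·R1: [0, -6/5, 18/5, -6/5, 18/5]
R4 ← R4 + (4/5)·R1: [0, -7/5, 21/5, -7/5, 21/5]
R3 ← R3 + (2/5)·R2: [0, 0, 0, 0, 0]
R4 ← R4 + (7/15)·R2: [0, 0, 0, 0, 0]
Echelon form has 2 nonzero rows, so rank(T) = 2.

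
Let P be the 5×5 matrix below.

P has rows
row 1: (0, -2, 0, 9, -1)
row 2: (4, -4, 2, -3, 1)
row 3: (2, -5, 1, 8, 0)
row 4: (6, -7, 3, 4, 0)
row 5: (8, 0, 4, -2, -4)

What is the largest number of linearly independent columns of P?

3

Row reduce to echelon form.
Swap R1 ↔ R2
R3 ← R3 − (1/2)·R1: [0, -3, 0, 19/2, -1/2]
R4 ← R4 − (3/2)·R1: [0, -1, 0, 17/2, -3/2]
R5 ← R5 − (2)·R1: [0, 8, 0, 4, -6]
R3 ← R3 − (3/2)·R2: [0, 0, 0, -4, 1]
R4 ← R4 − (1/2)·R2: [0, 0, 0, 4, -1]
R5 ← R5 + (4)·R2: [0, 0, 0, 40, -10]
R4 ← R4 + R3: [0, 0, 0, 0, 0]
R5 ← R5 + (10)·R3: [0, 0, 0, 0, 0]
Echelon form has 3 nonzero rows, so rank(P) = 3.
The rank gives the maximum number of linearly independent columns: 3.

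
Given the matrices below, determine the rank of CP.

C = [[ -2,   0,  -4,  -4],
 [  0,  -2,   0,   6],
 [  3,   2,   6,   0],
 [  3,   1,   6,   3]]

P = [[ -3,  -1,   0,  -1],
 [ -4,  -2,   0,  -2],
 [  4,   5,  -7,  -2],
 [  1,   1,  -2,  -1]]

First compute CP:
[[-14, -22,  36,  14],
 [ 14,  10, -12,  -2],
 [  7,  23, -42, -19],
 [ 14,  28, -48, -20]]
Now row reduce the product.
R2 ← R2 + R1: [0, -12, 24, 12]
R3 ← R3 + (1/2)·R1: [0, 12, -24, -12]
R4 ← R4 + R1: [0, 6, -12, -6]
R3 ← R3 + R2: [0, 0, 0, 0]
R4 ← R4 + (1/2)·R2: [0, 0, 0, 0]
2 nonzero rows, so rank(CP) = 2.

2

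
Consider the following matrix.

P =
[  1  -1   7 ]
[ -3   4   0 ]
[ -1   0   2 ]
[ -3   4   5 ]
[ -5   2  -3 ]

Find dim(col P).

3

Row reduce to echelon form.
R2 ← R2 + (3)·R1: [0, 1, 21]
R3 ← R3 + R1: [0, -1, 9]
R4 ← R4 + (3)·R1: [0, 1, 26]
R5 ← R5 + (5)·R1: [0, -3, 32]
R3 ← R3 + R2: [0, 0, 30]
R4 ← R4 − R2: [0, 0, 5]
R5 ← R5 + (3)·R2: [0, 0, 95]
R4 ← R4 − (1/6)·R3: [0, 0, 0]
R5 ← R5 − (19/6)·R3: [0, 0, 0]
Echelon form has 3 nonzero rows, so rank(P) = 3.
The column space has dimension equal to the rank: 3.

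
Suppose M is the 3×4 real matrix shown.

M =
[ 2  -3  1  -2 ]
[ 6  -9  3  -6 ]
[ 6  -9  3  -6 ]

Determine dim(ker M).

3

Row reduce to echelon form.
R2 ← R2 − (3)·R1: [0, 0, 0, 0]
R3 ← R3 − (3)·R1: [0, 0, 0, 0]
1 nonzero row, so rank(M) = 1.
M has 4 columns; by rank–nullity, nullity = 4 − 1 = 3.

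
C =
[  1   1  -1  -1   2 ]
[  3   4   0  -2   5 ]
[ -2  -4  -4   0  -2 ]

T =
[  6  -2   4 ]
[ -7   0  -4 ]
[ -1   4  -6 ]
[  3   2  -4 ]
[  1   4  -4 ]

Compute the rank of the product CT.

First compute CT:
[[ -1,   0,   2],
 [-11,  10, -16],
 [ 18, -20,  40]]
Now row reduce the product.
R2 ← R2 − (11)·R1: [0, 10, -38]
R3 ← R3 + (18)·R1: [0, -20, 76]
R3 ← R3 + (2)·R2: [0, 0, 0]
2 nonzero rows, so rank(CT) = 2.

2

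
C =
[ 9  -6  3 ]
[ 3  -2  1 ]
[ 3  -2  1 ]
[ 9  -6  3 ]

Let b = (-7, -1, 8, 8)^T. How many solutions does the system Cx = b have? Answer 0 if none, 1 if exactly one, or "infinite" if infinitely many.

0

Row reduce the augmented matrix [C | b].
R2 ← R2 − (1/3)·R1: [0, 0, 0, 4/3]
R3 ← R3 − (1/3)·R1: [0, 0, 0, 31/3]
R4 ← R4 − R1: [0, 0, 0, 15]
R3 ← R3 − (31/4)·R2: [0, 0, 0, 0]
R4 ← R4 − (45/4)·R2: [0, 0, 0, 0]
The echelon form has 2 nonzero rows; the last pivot sits in the augmented column, so rank(C) = 1 but rank([C|b]) = 2.
Since the ranks differ, the system is inconsistent.
It has no solutions.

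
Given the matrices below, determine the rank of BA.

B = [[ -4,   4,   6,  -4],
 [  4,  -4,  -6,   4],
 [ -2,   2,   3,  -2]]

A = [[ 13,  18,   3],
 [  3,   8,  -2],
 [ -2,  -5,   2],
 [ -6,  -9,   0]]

1

First compute BA:
[[-28, -34,  -8],
 [ 28,  34,   8],
 [-14, -17,  -4]]
Now row reduce the product.
R2 ← R2 + R1: [0, 0, 0]
R3 ← R3 − (1/2)·R1: [0, 0, 0]
1 nonzero row, so rank(BA) = 1.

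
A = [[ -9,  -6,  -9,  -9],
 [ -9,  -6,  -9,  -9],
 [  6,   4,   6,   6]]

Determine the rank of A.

1

Row reduce to echelon form.
R2 ← R2 − R1: [0, 0, 0, 0]
R3 ← R3 + (2/3)·R1: [0, 0, 0, 0]
Echelon form has 1 nonzero row, so rank(A) = 1.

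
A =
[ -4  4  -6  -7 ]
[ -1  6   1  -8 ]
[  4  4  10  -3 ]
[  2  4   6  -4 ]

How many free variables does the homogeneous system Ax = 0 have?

Row reduce to echelon form.
R2 ← R2 − (1/4)·R1: [0, 5, 5/2, -25/4]
R3 ← R3 + R1: [0, 8, 4, -10]
R4 ← R4 + (1/2)·R1: [0, 6, 3, -15/2]
R3 ← R3 − (8/5)·R2: [0, 0, 0, 0]
R4 ← R4 − (6/5)·R2: [0, 0, 0, 0]
2 nonzero rows, so rank(A) = 2.
A has 4 columns; by rank–nullity, nullity = 4 − 2 = 2.

2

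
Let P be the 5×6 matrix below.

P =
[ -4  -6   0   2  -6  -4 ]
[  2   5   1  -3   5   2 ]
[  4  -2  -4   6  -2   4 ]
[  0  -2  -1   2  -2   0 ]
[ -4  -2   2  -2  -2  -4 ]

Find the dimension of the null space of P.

4

Row reduce to echelon form.
R2 ← R2 + (1/2)·R1: [0, 2, 1, -2, 2, 0]
R3 ← R3 + R1: [0, -8, -4, 8, -8, 0]
R5 ← R5 − R1: [0, 4, 2, -4, 4, 0]
R3 ← R3 + (4)·R2: [0, 0, 0, 0, 0, 0]
R4 ← R4 + R2: [0, 0, 0, 0, 0, 0]
R5 ← R5 − (2)·R2: [0, 0, 0, 0, 0, 0]
2 nonzero rows, so rank(P) = 2.
P has 6 columns; by rank–nullity, nullity = 6 − 2 = 4.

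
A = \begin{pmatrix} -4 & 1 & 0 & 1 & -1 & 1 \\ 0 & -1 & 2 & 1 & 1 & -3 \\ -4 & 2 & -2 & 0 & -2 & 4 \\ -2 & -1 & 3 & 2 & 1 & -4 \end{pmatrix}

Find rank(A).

Row reduce to echelon form.
R3 ← R3 − R1: [0, 1, -2, -1, -1, 3]
R4 ← R4 − (1/2)·R1: [0, -3/2, 3, 3/2, 3/2, -9/2]
R3 ← R3 + R2: [0, 0, 0, 0, 0, 0]
R4 ← R4 − (3/2)·R2: [0, 0, 0, 0, 0, 0]
Echelon form has 2 nonzero rows, so rank(A) = 2.

2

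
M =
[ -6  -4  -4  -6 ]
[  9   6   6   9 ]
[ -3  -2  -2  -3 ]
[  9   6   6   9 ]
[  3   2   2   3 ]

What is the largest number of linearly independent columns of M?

1

Row reduce to echelon form.
R2 ← R2 + (3/2)·R1: [0, 0, 0, 0]
R3 ← R3 − (1/2)·R1: [0, 0, 0, 0]
R4 ← R4 + (3/2)·R1: [0, 0, 0, 0]
R5 ← R5 + (1/2)·R1: [0, 0, 0, 0]
Echelon form has 1 nonzero row, so rank(M) = 1.
The rank gives the maximum number of linearly independent columns: 1.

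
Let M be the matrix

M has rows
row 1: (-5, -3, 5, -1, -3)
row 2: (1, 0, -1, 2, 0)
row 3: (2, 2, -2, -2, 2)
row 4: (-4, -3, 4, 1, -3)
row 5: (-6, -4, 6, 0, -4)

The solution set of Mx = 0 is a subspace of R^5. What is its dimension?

Row reduce to echelon form.
R2 ← R2 + (1/5)·R1: [0, -3/5, 0, 9/5, -3/5]
R3 ← R3 + (2/5)·R1: [0, 4/5, 0, -12/5, 4/5]
R4 ← R4 − (4/5)·R1: [0, -3/5, 0, 9/5, -3/5]
R5 ← R5 − (6/5)·R1: [0, -2/5, 0, 6/5, -2/5]
R3 ← R3 + (4/3)·R2: [0, 0, 0, 0, 0]
R4 ← R4 − R2: [0, 0, 0, 0, 0]
R5 ← R5 − (2/3)·R2: [0, 0, 0, 0, 0]
2 nonzero rows, so rank(M) = 2.
M has 5 columns; by rank–nullity, nullity = 5 − 2 = 3.

3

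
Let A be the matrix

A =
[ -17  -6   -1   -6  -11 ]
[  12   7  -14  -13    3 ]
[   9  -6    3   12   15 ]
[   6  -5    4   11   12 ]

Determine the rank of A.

4

Row reduce to echelon form.
R2 ← R2 + (12/17)·R1: [0, 47/17, -250/17, -293/17, -81/17]
R3 ← R3 + (9/17)·R1: [0, -156/17, 42/17, 150/17, 156/17]
R4 ← R4 + (6/17)·R1: [0, -121/17, 62/17, 151/17, 138/17]
R3 ← R3 + (156/47)·R2: [0, 0, -2178/47, -2274/47, -312/47]
R4 ← R4 + (121/47)·R2: [0, 0, -1608/47, -1668/47, -195/47]
R4 ← R4 − (268/363)·R3: [0, 0, 0, 28/121, 91/121]
Echelon form has 4 nonzero rows, so rank(A) = 4.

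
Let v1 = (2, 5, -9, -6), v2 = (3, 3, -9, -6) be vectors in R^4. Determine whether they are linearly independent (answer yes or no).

yes

Form the matrix with these vectors as rows and row reduce.
R2 ← R2 − (3/2)·R1: [0, -9/2, 9/2, 3]
2 nonzero rows, so the 2 vectors span a space of dimension 2.
Since 2 = 2, the vectors are linearly independent.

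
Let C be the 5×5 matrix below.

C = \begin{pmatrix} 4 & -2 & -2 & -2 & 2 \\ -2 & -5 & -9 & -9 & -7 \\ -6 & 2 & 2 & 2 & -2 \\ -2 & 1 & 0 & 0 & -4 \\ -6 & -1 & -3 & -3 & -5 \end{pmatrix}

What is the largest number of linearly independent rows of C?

3

Row reduce to echelon form.
R2 ← R2 + (1/2)·R1: [0, -6, -10, -10, -6]
R3 ← R3 + (3/2)·R1: [0, -1, -1, -1, 1]
R4 ← R4 + (1/2)·R1: [0, 0, -1, -1, -3]
R5 ← R5 + (3/2)·R1: [0, -4, -6, -6, -2]
R3 ← R3 − (1/6)·R2: [0, 0, 2/3, 2/3, 2]
R5 ← R5 − (2/3)·R2: [0, 0, 2/3, 2/3, 2]
R4 ← R4 + (3/2)·R3: [0, 0, 0, 0, 0]
R5 ← R5 − R3: [0, 0, 0, 0, 0]
Echelon form has 3 nonzero rows, so rank(C) = 3.
The rank gives the maximum number of linearly independent rows: 3.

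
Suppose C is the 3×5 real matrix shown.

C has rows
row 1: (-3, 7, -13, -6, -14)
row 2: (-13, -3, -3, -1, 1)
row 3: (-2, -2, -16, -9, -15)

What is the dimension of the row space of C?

Row reduce to echelon form.
R2 ← R2 − (13/3)·R1: [0, -100/3, 160/3, 25, 185/3]
R3 ← R3 − (2/3)·R1: [0, -20/3, -22/3, -5, -17/3]
R3 ← R3 − (1/5)·R2: [0, 0, -18, -10, -18]
Echelon form has 3 nonzero rows, so rank(C) = 3.
The row space has dimension equal to the rank: 3.

3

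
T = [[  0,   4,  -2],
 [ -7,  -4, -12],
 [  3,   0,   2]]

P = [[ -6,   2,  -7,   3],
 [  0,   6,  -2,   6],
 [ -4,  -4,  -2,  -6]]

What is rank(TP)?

First compute TP:
[[  8,  32,  -4,  36],
 [ 90,  10,  81,  27],
 [-26,  -2, -25,  -3]]
Now row reduce the product.
R2 ← R2 − (45/4)·R1: [0, -350, 126, -378]
R3 ← R3 + (13/4)·R1: [0, 102, -38, 114]
R3 ← R3 + (51/175)·R2: [0, 0, -32/25, 96/25]
3 nonzero rows, so rank(TP) = 3.

3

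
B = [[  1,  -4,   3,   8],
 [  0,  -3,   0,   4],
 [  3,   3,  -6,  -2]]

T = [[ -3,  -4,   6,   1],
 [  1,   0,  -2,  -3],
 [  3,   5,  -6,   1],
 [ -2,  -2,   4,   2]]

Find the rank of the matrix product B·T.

2

First compute BT:
[[-14,  -5,  28,  32],
 [-11,  -8,  22,  17],
 [-20, -38,  40, -16]]
Now row reduce the product.
R2 ← R2 − (11/14)·R1: [0, -57/14, 0, -57/7]
R3 ← R3 − (10/7)·R1: [0, -216/7, 0, -432/7]
R3 ← R3 − (144/19)·R2: [0, 0, 0, 0]
2 nonzero rows, so rank(BT) = 2.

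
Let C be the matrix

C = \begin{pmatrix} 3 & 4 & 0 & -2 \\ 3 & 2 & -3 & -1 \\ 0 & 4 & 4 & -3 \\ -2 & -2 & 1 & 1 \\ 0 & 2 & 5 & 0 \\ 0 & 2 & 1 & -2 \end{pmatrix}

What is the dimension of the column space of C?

3

Row reduce to echelon form.
R2 ← R2 − R1: [0, -2, -3, 1]
R4 ← R4 + (2/3)·R1: [0, 2/3, 1, -1/3]
R3 ← R3 + (2)·R2: [0, 0, -2, -1]
R4 ← R4 + (1/3)·R2: [0, 0, 0, 0]
R5 ← R5 + R2: [0, 0, 2, 1]
R6 ← R6 + R2: [0, 0, -2, -1]
R5 ← R5 + R3: [0, 0, 0, 0]
R6 ← R6 − R3: [0, 0, 0, 0]
Echelon form has 3 nonzero rows, so rank(C) = 3.
The column space has dimension equal to the rank: 3.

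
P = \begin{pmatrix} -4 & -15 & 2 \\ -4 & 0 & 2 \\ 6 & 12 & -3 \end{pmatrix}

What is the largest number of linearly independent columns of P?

Row reduce to echelon form.
R2 ← R2 − R1: [0, 15, 0]
R3 ← R3 + (3/2)·R1: [0, -21/2, 0]
R3 ← R3 + (7/10)·R2: [0, 0, 0]
Echelon form has 2 nonzero rows, so rank(P) = 2.
The rank gives the maximum number of linearly independent columns: 2.

2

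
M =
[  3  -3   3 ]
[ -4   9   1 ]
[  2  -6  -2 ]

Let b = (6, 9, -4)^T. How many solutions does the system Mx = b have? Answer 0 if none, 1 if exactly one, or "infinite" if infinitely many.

Row reduce the augmented matrix [M | b].
R2 ← R2 + (4/3)·R1: [0, 5, 5, 17]
R3 ← R3 − (2/3)·R1: [0, -4, -4, -8]
R3 ← R3 + (4/5)·R2: [0, 0, 0, 28/5]
The echelon form has 3 nonzero rows; the last pivot sits in the augmented column, so rank(M) = 2 but rank([M|b]) = 3.
Since the ranks differ, the system is inconsistent.
It has no solutions.

0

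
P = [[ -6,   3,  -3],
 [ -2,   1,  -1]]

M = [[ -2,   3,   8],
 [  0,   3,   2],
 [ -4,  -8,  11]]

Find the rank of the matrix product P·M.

First compute PM:
[[ 24,  15, -75],
 [  8,   5, -25]]
Now row reduce the product.
R2 ← R2 − (1/3)·R1: [0, 0, 0]
1 nonzero row, so rank(PM) = 1.

1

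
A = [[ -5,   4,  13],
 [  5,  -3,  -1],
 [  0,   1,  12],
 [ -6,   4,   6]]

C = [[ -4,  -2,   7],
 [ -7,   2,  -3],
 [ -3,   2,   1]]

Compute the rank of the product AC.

2

First compute AC:
[[-47,  44, -34],
 [  4, -18,  43],
 [-43,  26,   9],
 [-22,  32, -48]]
Now row reduce the product.
R2 ← R2 + (4/47)·R1: [0, -670/47, 1885/47]
R3 ← R3 − (43/47)·R1: [0, -670/47, 1885/47]
R4 ← R4 − (22/47)·R1: [0, 536/47, -1508/47]
R3 ← R3 − R2: [0, 0, 0]
R4 ← R4 + (4/5)·R2: [0, 0, 0]
2 nonzero rows, so rank(AC) = 2.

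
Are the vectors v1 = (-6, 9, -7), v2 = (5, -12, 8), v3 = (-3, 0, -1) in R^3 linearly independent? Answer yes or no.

Form the matrix with these vectors as rows and row reduce.
R2 ← R2 + (5/6)·R1: [0, -9/2, 13/6]
R3 ← R3 − (1/2)·R1: [0, -9/2, 5/2]
R3 ← R3 − R2: [0, 0, 1/3]
3 nonzero rows, so the 3 vectors span a space of dimension 3.
Since 3 = 3, the vectors are linearly independent.

yes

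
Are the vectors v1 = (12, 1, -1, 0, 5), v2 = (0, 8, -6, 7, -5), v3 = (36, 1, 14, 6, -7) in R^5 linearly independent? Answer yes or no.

Form the matrix with these vectors as rows and row reduce.
R3 ← R3 − (3)·R1: [0, -2, 17, 6, -22]
R3 ← R3 + (1/4)·R2: [0, 0, 31/2, 31/4, -93/4]
3 nonzero rows, so the 3 vectors span a space of dimension 3.
Since 3 = 3, the vectors are linearly independent.

yes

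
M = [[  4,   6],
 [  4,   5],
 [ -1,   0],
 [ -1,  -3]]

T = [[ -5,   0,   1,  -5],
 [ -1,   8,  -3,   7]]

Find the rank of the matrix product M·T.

2

First compute MT:
[[-26,  48, -14,  22],
 [-25,  40, -11,  15],
 [  5,   0,  -1,   5],
 [  8, -24,   8, -16]]
Now row reduce the product.
R2 ← R2 − (25/26)·R1: [0, -80/13, 32/13, -80/13]
R3 ← R3 + (5/26)·R1: [0, 120/13, -48/13, 120/13]
R4 ← R4 + (4/13)·R1: [0, -120/13, 48/13, -120/13]
R3 ← R3 + (3/2)·R2: [0, 0, 0, 0]
R4 ← R4 − (3/2)·R2: [0, 0, 0, 0]
2 nonzero rows, so rank(MT) = 2.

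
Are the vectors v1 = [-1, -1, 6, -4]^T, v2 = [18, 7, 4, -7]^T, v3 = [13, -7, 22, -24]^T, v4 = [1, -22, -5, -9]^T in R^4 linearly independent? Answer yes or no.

no

Form the matrix with these vectors as rows and row reduce.
R2 ← R2 + (18)·R1: [0, -11, 112, -79]
R3 ← R3 + (13)·R1: [0, -20, 100, -76]
R4 ← R4 + R1: [0, -23, 1, -13]
R3 ← R3 − (20/11)·R2: [0, 0, -1140/11, 744/11]
R4 ← R4 − (23/11)·R2: [0, 0, -2565/11, 1674/11]
R4 ← R4 − (9/4)·R3: [0, 0, 0, 0]
3 nonzero rows, so the 4 vectors span a space of dimension 3.
Since 3 < 4, the vectors are linearly dependent.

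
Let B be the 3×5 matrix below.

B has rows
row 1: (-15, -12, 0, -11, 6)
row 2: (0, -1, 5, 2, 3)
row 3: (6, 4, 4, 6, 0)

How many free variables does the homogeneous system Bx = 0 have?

Row reduce to echelon form.
R3 ← R3 + (2/5)·R1: [0, -4/5, 4, 8/5, 12/5]
R3 ← R3 − (4/5)·R2: [0, 0, 0, 0, 0]
2 nonzero rows, so rank(B) = 2.
B has 5 columns; by rank–nullity, nullity = 5 − 2 = 3.

3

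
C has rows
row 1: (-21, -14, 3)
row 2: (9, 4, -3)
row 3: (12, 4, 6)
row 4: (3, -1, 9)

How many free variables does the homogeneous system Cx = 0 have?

0

Row reduce to echelon form.
R2 ← R2 + (3/7)·R1: [0, -2, -12/7]
R3 ← R3 + (4/7)·R1: [0, -4, 54/7]
R4 ← R4 + (1/7)·R1: [0, -3, 66/7]
R3 ← R3 − (2)·R2: [0, 0, 78/7]
R4 ← R4 − (3/2)·R2: [0, 0, 12]
R4 ← R4 − (14/13)·R3: [0, 0, 0]
3 nonzero rows, so rank(C) = 3.
C has 3 columns; by rank–nullity, nullity = 3 − 3 = 0.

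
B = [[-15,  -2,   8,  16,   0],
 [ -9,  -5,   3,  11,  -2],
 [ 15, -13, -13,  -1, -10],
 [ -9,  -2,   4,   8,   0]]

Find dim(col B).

3

Row reduce to echelon form.
R2 ← R2 − (3/5)·R1: [0, -19/5, -9/5, 7/5, -2]
R3 ← R3 + R1: [0, -15, -5, 15, -10]
R4 ← R4 − (3/5)·R1: [0, -4/5, -4/5, -8/5, 0]
R3 ← R3 − (75/19)·R2: [0, 0, 40/19, 180/19, -40/19]
R4 ← R4 − (4/19)·R2: [0, 0, -8/19, -36/19, 8/19]
R4 ← R4 + (1/5)·R3: [0, 0, 0, 0, 0]
Echelon form has 3 nonzero rows, so rank(B) = 3.
The column space has dimension equal to the rank: 3.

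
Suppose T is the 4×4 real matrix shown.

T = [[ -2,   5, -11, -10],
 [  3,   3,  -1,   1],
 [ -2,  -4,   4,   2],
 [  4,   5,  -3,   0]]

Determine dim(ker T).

2

Row reduce to echelon form.
R2 ← R2 + (3/2)·R1: [0, 21/2, -35/2, -14]
R3 ← R3 − R1: [0, -9, 15, 12]
R4 ← R4 + (2)·R1: [0, 15, -25, -20]
R3 ← R3 + (6/7)·R2: [0, 0, 0, 0]
R4 ← R4 − (10/7)·R2: [0, 0, 0, 0]
2 nonzero rows, so rank(T) = 2.
T has 4 columns; by rank–nullity, nullity = 4 − 2 = 2.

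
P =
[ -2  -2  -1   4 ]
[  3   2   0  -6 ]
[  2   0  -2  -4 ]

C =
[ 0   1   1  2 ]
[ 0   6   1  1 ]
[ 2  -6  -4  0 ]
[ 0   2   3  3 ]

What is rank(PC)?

First compute PC:
[[ -2,   0,  12,   6],
 [  0,   3, -13, -10],
 [ -4,   6,  -2,  -8]]
Now row reduce the product.
R3 ← R3 − (2)·R1: [0, 6, -26, -20]
R3 ← R3 − (2)·R2: [0, 0, 0, 0]
2 nonzero rows, so rank(PC) = 2.

2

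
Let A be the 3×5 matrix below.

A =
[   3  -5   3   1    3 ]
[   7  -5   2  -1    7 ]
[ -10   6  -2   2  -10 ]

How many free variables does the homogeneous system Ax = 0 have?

Row reduce to echelon form.
R2 ← R2 − (7/3)·R1: [0, 20/3, -5, -10/3, 0]
R3 ← R3 + (10/3)·R1: [0, -32/3, 8, 16/3, 0]
R3 ← R3 + (8/5)·R2: [0, 0, 0, 0, 0]
2 nonzero rows, so rank(A) = 2.
A has 5 columns; by rank–nullity, nullity = 5 − 2 = 3.

3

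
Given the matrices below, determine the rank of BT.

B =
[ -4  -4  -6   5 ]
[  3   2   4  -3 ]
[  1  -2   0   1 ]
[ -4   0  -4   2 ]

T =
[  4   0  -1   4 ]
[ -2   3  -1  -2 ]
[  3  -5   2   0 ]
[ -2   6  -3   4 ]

First compute BT:
[[-36,  48, -19,  12],
 [ 26, -32,  12,  -4],
 [  6,   0,  -2,  12],
 [-32,  32, -10,  -8]]
Now row reduce the product.
R2 ← R2 + (13/18)·R1: [0, 8/3, -31/18, 14/3]
R3 ← R3 + (1/6)·R1: [0, 8, -31/6, 14]
R4 ← R4 − (8/9)·R1: [0, -32/3, 62/9, -56/3]
R3 ← R3 − (3)·R2: [0, 0, 0, 0]
R4 ← R4 + (4)·R2: [0, 0, 0, 0]
2 nonzero rows, so rank(BT) = 2.

2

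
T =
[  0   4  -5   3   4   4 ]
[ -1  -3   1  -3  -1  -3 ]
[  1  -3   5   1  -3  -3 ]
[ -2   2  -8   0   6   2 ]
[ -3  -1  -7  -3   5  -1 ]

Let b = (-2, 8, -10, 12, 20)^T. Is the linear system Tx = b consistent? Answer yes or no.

Row reduce the augmented matrix [T | b].
Swap R1 ↔ R2
R3 ← R3 + R1: [0, -6, 6, -2, -4, -6, -2]
R4 ← R4 − (2)·R1: [0, 8, -10, 6, 8, 8, -4]
R5 ← R5 − (3)·R1: [0, 8, -10, 6, 8, 8, -4]
R3 ← R3 + (3/2)·R2: [0, 0, -3/2, 5/2, 2, 0, -5]
R4 ← R4 − (2)·R2: [0, 0, 0, 0, 0, 0, 0]
R5 ← R5 − (2)·R2: [0, 0, 0, 0, 0, 0, 0]
The echelon form has 3 nonzero rows, and every pivot lies in the first 6 columns, so rank(T) = rank([T|b]) = 3.
The system is consistent.

yes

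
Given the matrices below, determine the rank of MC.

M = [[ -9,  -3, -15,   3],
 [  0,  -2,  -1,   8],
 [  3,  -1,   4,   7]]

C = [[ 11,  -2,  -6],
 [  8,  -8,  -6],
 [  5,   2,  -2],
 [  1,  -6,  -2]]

2

First compute MC:
[[-195,  -6,  96],
 [-13, -34,  -2],
 [ 52, -32, -34]]
Now row reduce the product.
R2 ← R2 − (1/15)·R1: [0, -168/5, -42/5]
R3 ← R3 + (4/15)·R1: [0, -168/5, -42/5]
R3 ← R3 − R2: [0, 0, 0]
2 nonzero rows, so rank(MC) = 2.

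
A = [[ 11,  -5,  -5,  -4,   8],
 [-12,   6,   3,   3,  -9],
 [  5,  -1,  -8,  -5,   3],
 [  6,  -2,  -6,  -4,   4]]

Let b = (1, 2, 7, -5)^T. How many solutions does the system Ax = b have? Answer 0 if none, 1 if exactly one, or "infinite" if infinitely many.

0

Row reduce the augmented matrix [A | b].
R2 ← R2 + (12/11)·R1: [0, 6/11, -27/11, -15/11, -3/11, 34/11]
R3 ← R3 − (5/11)·R1: [0, 14/11, -63/11, -35/11, -7/11, 72/11]
R4 ← R4 − (6/11)·R1: [0, 8/11, -36/11, -20/11, -4/11, -61/11]
R3 ← R3 − (7/3)·R2: [0, 0, 0, 0, 0, -2/3]
R4 ← R4 − (4/3)·R2: [0, 0, 0, 0, 0, -29/3]
R4 ← R4 − (29/2)·R3: [0, 0, 0, 0, 0, 0]
The echelon form has 3 nonzero rows; the last pivot sits in the augmented column, so rank(A) = 2 but rank([A|b]) = 3.
Since the ranks differ, the system is inconsistent.
It has no solutions.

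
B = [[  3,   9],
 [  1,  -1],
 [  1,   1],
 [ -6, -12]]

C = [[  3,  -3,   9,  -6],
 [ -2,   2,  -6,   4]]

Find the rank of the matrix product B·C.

1

First compute BC:
[[ -9,   9, -27,  18],
 [  5,  -5,  15, -10],
 [  1,  -1,   3,  -2],
 [  6,  -6,  18, -12]]
Now row reduce the product.
R2 ← R2 + (5/9)·R1: [0, 0, 0, 0]
R3 ← R3 + (1/9)·R1: [0, 0, 0, 0]
R4 ← R4 + (2/3)·R1: [0, 0, 0, 0]
1 nonzero row, so rank(BC) = 1.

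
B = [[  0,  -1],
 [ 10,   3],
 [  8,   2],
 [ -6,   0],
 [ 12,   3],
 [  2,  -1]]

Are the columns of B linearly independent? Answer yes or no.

yes

Row reduce B to echelon form.
Swap R1 ↔ R2
R3 ← R3 − (4/5)·R1: [0, -2/5]
R4 ← R4 + (3/5)·R1: [0, 9/5]
R5 ← R5 − (6/5)·R1: [0, -3/5]
R6 ← R6 − (1/5)·R1: [0, -8/5]
R3 ← R3 − (2/5)·R2: [0, 0]
R4 ← R4 + (9/5)·R2: [0, 0]
R5 ← R5 − (3/5)·R2: [0, 0]
R6 ← R6 − (8/5)·R2: [0, 0]
2 pivots among 2 columns.
Every column is a pivot column, so the columns are linearly independent.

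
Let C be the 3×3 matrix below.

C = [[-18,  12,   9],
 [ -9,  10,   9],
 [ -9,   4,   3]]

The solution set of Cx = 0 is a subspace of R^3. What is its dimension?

0

Row reduce to echelon form.
R2 ← R2 − (1/2)·R1: [0, 4, 9/2]
R3 ← R3 − (1/2)·R1: [0, -2, -3/2]
R3 ← R3 + (1/2)·R2: [0, 0, 3/4]
3 nonzero rows, so rank(C) = 3.
C has 3 columns; by rank–nullity, nullity = 3 − 3 = 0.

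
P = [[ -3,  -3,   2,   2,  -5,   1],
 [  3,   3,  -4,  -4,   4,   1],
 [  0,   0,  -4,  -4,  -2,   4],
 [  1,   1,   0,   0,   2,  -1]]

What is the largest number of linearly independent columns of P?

Row reduce to echelon form.
R2 ← R2 + R1: [0, 0, -2, -2, -1, 2]
R4 ← R4 + (1/3)·R1: [0, 0, 2/3, 2/3, 1/3, -2/3]
R3 ← R3 − (2)·R2: [0, 0, 0, 0, 0, 0]
R4 ← R4 + (1/3)·R2: [0, 0, 0, 0, 0, 0]
Echelon form has 2 nonzero rows, so rank(P) = 2.
The rank gives the maximum number of linearly independent columns: 2.

2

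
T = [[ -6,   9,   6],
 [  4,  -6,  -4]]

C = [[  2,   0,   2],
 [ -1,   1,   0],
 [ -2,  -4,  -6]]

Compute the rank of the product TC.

1

First compute TC:
[[-33, -15, -48],
 [ 22,  10,  32]]
Now row reduce the product.
R2 ← R2 + (2/3)·R1: [0, 0, 0]
1 nonzero row, so rank(TC) = 1.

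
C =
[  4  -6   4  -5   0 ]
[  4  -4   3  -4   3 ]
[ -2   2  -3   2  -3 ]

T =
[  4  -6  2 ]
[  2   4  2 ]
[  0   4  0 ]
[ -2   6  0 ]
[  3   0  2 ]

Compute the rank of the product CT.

3

First compute CT:
[[ 14, -62,  -4],
 [ 25, -52,   6],
 [-17,  20,  -6]]
Now row reduce the product.
R2 ← R2 − (25/14)·R1: [0, 411/7, 92/7]
R3 ← R3 + (17/14)·R1: [0, -387/7, -76/7]
R3 ← R3 + (129/137)·R2: [0, 0, 208/137]
3 nonzero rows, so rank(CT) = 3.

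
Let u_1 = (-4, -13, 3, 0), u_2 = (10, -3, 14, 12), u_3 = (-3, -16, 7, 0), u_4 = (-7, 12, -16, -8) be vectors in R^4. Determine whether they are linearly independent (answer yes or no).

Form the matrix with these vectors as rows and row reduce.
R2 ← R2 + (5/2)·R1: [0, -71/2, 43/2, 12]
R3 ← R3 − (3/4)·R1: [0, -25/4, 19/4, 0]
R4 ← R4 − (7/4)·R1: [0, 139/4, -85/4, -8]
R3 ← R3 − (25/142)·R2: [0, 0, 137/142, -150/71]
R4 ← R4 + (139/142)·R2: [0, 0, -29/142, 266/71]
R4 ← R4 + (29/137)·R3: [0, 0, 0, 452/137]
4 nonzero rows, so the 4 vectors span a space of dimension 4.
Since 4 = 4, the vectors are linearly independent.

yes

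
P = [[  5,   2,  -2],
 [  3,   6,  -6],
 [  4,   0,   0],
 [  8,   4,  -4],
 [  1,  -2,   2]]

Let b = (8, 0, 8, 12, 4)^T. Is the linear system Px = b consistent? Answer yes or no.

yes

Row reduce the augmented matrix [P | b].
R2 ← R2 − (3/5)·R1: [0, 24/5, -24/5, -24/5]
R3 ← R3 − (4/5)·R1: [0, -8/5, 8/5, 8/5]
R4 ← R4 − (8/5)·R1: [0, 4/5, -4/5, -4/5]
R5 ← R5 − (1/5)·R1: [0, -12/5, 12/5, 12/5]
R3 ← R3 + (1/3)·R2: [0, 0, 0, 0]
R4 ← R4 − (1/6)·R2: [0, 0, 0, 0]
R5 ← R5 + (1/2)·R2: [0, 0, 0, 0]
The echelon form has 2 nonzero rows, and every pivot lies in the first 3 columns, so rank(P) = rank([P|b]) = 2.
The system is consistent.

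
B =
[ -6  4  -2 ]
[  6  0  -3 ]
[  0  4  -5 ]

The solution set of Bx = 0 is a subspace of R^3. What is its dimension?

1

Row reduce to echelon form.
R2 ← R2 + R1: [0, 4, -5]
R3 ← R3 − R2: [0, 0, 0]
2 nonzero rows, so rank(B) = 2.
B has 3 columns; by rank–nullity, nullity = 3 − 2 = 1.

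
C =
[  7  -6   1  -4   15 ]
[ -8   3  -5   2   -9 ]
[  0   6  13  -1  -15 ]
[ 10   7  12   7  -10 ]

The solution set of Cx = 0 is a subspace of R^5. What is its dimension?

Row reduce to echelon form.
R2 ← R2 + (8/7)·R1: [0, -27/7, -27/7, -18/7, 57/7]
R4 ← R4 − (10/7)·R1: [0, 109/7, 74/7, 89/7, -220/7]
R3 ← R3 + (14/9)·R2: [0, 0, 7, -5, -7/3]
R4 ← R4 + (109/27)·R2: [0, 0, -5, 7/3, 13/9]
R4 ← R4 + (5/7)·R3: [0, 0, 0, -26/21, -2/9]
4 nonzero rows, so rank(C) = 4.
C has 5 columns; by rank–nullity, nullity = 5 − 4 = 1.

1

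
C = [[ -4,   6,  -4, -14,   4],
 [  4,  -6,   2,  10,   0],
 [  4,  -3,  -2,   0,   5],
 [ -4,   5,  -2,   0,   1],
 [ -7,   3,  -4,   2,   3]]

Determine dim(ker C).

0

Row reduce to echelon form.
R2 ← R2 + R1: [0, 0, -2, -4, 4]
R3 ← R3 + R1: [0, 3, -6, -14, 9]
R4 ← R4 − R1: [0, -1, 2, 14, -3]
R5 ← R5 − (7/4)·R1: [0, -15/2, 3, 53/2, -4]
Swap R2 ↔ R3
R4 ← R4 + (1/3)·R2: [0, 0, 0, 28/3, 0]
R5 ← R5 + (5/2)·R2: [0, 0, -12, -17/2, 37/2]
R5 ← R5 − (6)·R3: [0, 0, 0, 31/2, -11/2]
R5 ← R5 − (93/56)·R4: [0, 0, 0, 0, -11/2]
5 nonzero rows, so rank(C) = 5.
C has 5 columns; by rank–nullity, nullity = 5 − 5 = 0.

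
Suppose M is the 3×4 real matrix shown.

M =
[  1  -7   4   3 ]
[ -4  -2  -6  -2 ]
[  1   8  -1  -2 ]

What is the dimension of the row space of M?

Row reduce to echelon form.
R2 ← R2 + (4)·R1: [0, -30, 10, 10]
R3 ← R3 − R1: [0, 15, -5, -5]
R3 ← R3 + (1/2)·R2: [0, 0, 0, 0]
Echelon form has 2 nonzero rows, so rank(M) = 2.
The row space has dimension equal to the rank: 2.

2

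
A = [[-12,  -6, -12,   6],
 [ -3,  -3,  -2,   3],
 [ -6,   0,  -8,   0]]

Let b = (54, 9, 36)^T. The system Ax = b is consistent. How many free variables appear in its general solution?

Row reduce the augmented matrix [A | b].
R2 ← R2 − (1/4)·R1: [0, -3/2, 1, 3/2, -9/2]
R3 ← R3 − (1/2)·R1: [0, 3, -2, -3, 9]
R3 ← R3 + (2)·R2: [0, 0, 0, 0, 0]
The echelon form has 2 nonzero rows, and every pivot lies in the first 4 columns, so rank(A) = rank([A|b]) = 2.
The system is consistent.
Free variables = (unknowns) − (rank) = 4 − 2 = 2.

2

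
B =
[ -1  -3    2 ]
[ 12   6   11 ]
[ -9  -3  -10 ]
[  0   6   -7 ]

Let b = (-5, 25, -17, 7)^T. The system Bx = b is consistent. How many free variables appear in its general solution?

Row reduce the augmented matrix [B | b].
R2 ← R2 + (12)·R1: [0, -30, 35, -35]
R3 ← R3 − (9)·R1: [0, 24, -28, 28]
R3 ← R3 + (4/5)·R2: [0, 0, 0, 0]
R4 ← R4 + (1/5)·R2: [0, 0, 0, 0]
The echelon form has 2 nonzero rows, and every pivot lies in the first 3 columns, so rank(B) = rank([B|b]) = 2.
The system is consistent.
Free variables = (unknowns) − (rank) = 3 − 2 = 1.

1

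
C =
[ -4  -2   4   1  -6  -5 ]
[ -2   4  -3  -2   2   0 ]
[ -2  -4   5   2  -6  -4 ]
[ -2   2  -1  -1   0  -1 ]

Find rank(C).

Row reduce to echelon form.
R2 ← R2 − (1/2)·R1: [0, 5, -5, -5/2, 5, 5/2]
R3 ← R3 − (1/2)·R1: [0, -3, 3, 3/2, -3, -3/2]
R4 ← R4 − (1/2)·R1: [0, 3, -3, -3/2, 3, 3/2]
R3 ← R3 + (3/5)·R2: [0, 0, 0, 0, 0, 0]
R4 ← R4 − (3/5)·R2: [0, 0, 0, 0, 0, 0]
Echelon form has 2 nonzero rows, so rank(C) = 2.

2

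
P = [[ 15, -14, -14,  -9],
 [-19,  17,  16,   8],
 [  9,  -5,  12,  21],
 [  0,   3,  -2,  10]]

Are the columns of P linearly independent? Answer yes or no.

yes

Row reduce P to echelon form.
R2 ← R2 + (19/15)·R1: [0, -11/15, -26/15, -17/5]
R3 ← R3 − (3/5)·R1: [0, 17/5, 102/5, 132/5]
R3 ← R3 + (51/11)·R2: [0, 0, 136/11, 117/11]
R4 ← R4 + (45/11)·R2: [0, 0, -100/11, -43/11]
R4 ← R4 + (25/34)·R3: [0, 0, 0, 133/34]
4 pivots among 4 columns.
Every column is a pivot column, so the columns are linearly independent.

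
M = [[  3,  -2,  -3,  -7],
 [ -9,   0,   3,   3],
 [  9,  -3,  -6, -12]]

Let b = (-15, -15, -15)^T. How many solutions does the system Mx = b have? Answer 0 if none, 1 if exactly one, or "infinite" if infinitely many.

infinite

Row reduce the augmented matrix [M | b].
R2 ← R2 + (3)·R1: [0, -6, -6, -18, -60]
R3 ← R3 − (3)·R1: [0, 3, 3, 9, 30]
R3 ← R3 + (1/2)·R2: [0, 0, 0, 0, 0]
The echelon form has 2 nonzero rows, and every pivot lies in the first 4 columns, so rank(M) = rank([M|b]) = 2.
The system is consistent.
rank = 2 < 4 unknowns, so there are infinitely many solutions.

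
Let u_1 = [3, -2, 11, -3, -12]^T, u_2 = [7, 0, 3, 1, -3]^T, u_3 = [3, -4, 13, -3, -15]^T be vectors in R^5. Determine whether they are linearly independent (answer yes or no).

yes

Form the matrix with these vectors as rows and row reduce.
R2 ← R2 − (7/3)·R1: [0, 14/3, -68/3, 8, 25]
R3 ← R3 − R1: [0, -2, 2, 0, -3]
R3 ← R3 + (3/7)·R2: [0, 0, -54/7, 24/7, 54/7]
3 nonzero rows, so the 3 vectors span a space of dimension 3.
Since 3 = 3, the vectors are linearly independent.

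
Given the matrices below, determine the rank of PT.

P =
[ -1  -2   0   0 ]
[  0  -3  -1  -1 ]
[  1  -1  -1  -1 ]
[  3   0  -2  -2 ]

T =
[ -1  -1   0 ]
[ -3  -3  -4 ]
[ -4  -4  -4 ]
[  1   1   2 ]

First compute PT:
[[  7,   7,   8],
 [ 12,  12,  14],
 [  5,   5,   6],
 [  3,   3,   4]]
Now row reduce the product.
R2 ← R2 − (12/7)·R1: [0, 0, 2/7]
R3 ← R3 − (5/7)·R1: [0, 0, 2/7]
R4 ← R4 − (3/7)·R1: [0, 0, 4/7]
R3 ← R3 − R2: [0, 0, 0]
R4 ← R4 − (2)·R2: [0, 0, 0]
2 nonzero rows, so rank(PT) = 2.

2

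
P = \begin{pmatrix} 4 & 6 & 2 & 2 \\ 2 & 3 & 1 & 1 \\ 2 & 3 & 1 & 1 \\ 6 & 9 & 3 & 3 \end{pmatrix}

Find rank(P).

1

Row reduce to echelon form.
R2 ← R2 − (1/2)·R1: [0, 0, 0, 0]
R3 ← R3 − (1/2)·R1: [0, 0, 0, 0]
R4 ← R4 − (3/2)·R1: [0, 0, 0, 0]
Echelon form has 1 nonzero row, so rank(P) = 1.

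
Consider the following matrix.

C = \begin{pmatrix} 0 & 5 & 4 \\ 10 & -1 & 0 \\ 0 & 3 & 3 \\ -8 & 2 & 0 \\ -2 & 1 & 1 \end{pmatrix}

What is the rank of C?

Row reduce to echelon form.
Swap R1 ↔ R2
R4 ← R4 + (4/5)·R1: [0, 6/5, 0]
R5 ← R5 + (1/5)·R1: [0, 4/5, 1]
R3 ← R3 − (3/5)·R2: [0, 0, 3/5]
R4 ← R4 − (6/25)·R2: [0, 0, -24/25]
R5 ← R5 − (4/25)·R2: [0, 0, 9/25]
R4 ← R4 + (8/5)·R3: [0, 0, 0]
R5 ← R5 − (3/5)·R3: [0, 0, 0]
Echelon form has 3 nonzero rows, so rank(C) = 3.

3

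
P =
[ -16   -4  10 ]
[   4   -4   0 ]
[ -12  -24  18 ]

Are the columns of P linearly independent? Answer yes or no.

no

Row reduce P to echelon form.
R2 ← R2 + (1/4)·R1: [0, -5, 5/2]
R3 ← R3 − (3/4)·R1: [0, -21, 21/2]
R3 ← R3 − (21/5)·R2: [0, 0, 0]
2 pivots among 3 columns.
Only 2 < 3 pivot columns, so the columns are linearly dependent.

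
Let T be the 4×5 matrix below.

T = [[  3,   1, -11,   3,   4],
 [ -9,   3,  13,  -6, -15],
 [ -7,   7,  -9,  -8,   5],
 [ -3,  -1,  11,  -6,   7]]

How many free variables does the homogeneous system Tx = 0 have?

Row reduce to echelon form.
R2 ← R2 + (3)·R1: [0, 6, -20, 3, -3]
R3 ← R3 + (7/3)·R1: [0, 28/3, -104/3, -1, 43/3]
R4 ← R4 + R1: [0, 0, 0, -3, 11]
R3 ← R3 − (14/9)·R2: [0, 0, -32/9, -17/3, 19]
4 nonzero rows, so rank(T) = 4.
T has 5 columns; by rank–nullity, nullity = 5 − 4 = 1.

1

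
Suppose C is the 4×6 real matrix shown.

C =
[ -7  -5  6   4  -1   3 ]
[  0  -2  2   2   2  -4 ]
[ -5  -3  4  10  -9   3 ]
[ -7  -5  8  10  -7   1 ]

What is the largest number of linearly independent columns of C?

4

Row reduce to echelon form.
R3 ← R3 − (5/7)·R1: [0, 4/7, -2/7, 50/7, -58/7, 6/7]
R4 ← R4 − R1: [0, 0, 2, 6, -6, -2]
R3 ← R3 + (2/7)·R2: [0, 0, 2/7, 54/7, -54/7, -2/7]
R4 ← R4 − (7)·R3: [0, 0, 0, -48, 48, 0]
Echelon form has 4 nonzero rows, so rank(C) = 4.
The rank gives the maximum number of linearly independent columns: 4.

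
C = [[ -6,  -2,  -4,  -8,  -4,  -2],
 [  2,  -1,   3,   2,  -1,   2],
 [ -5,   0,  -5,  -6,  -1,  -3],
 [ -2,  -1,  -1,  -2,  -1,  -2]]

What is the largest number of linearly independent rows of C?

3

Row reduce to echelon form.
R2 ← R2 + (1/3)·R1: [0, -5/3, 5/3, -2/3, -7/3, 4/3]
R3 ← R3 − (5/6)·R1: [0, 5/3, -5/3, 2/3, 7/3, -4/3]
R4 ← R4 − (1/3)·R1: [0, -1/3, 1/3, 2/3, 1/3, -4/3]
R3 ← R3 + R2: [0, 0, 0, 0, 0, 0]
R4 ← R4 − (1/5)·R2: [0, 0, 0, 4/5, 4/5, -8/5]
Swap R3 ↔ R4
Echelon form has 3 nonzero rows, so rank(C) = 3.
The rank gives the maximum number of linearly independent rows: 3.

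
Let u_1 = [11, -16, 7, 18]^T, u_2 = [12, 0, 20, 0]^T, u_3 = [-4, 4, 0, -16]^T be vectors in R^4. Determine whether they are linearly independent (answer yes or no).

Form the matrix with these vectors as rows and row reduce.
R2 ← R2 − (12/11)·R1: [0, 192/11, 136/11, -216/11]
R3 ← R3 + (4/11)·R1: [0, -20/11, 28/11, -104/11]
R3 ← R3 + (5/48)·R2: [0, 0, 23/6, -23/2]
3 nonzero rows, so the 3 vectors span a space of dimension 3.
Since 3 = 3, the vectors are linearly independent.

yes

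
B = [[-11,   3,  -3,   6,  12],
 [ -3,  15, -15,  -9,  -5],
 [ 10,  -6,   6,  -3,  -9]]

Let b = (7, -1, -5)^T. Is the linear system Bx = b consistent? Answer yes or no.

Row reduce the augmented matrix [B | b].
R2 ← R2 − (3/11)·R1: [0, 156/11, -156/11, -117/11, -91/11, -32/11]
R3 ← R3 + (10/11)·R1: [0, -36/11, 36/11, 27/11, 21/11, 15/11]
R3 ← R3 + (3/13)·R2: [0, 0, 0, 0, 0, 9/13]
The echelon form has 3 nonzero rows; the last pivot sits in the augmented column, so rank(B) = 2 but rank([B|b]) = 3.
Since the ranks differ, the system is inconsistent.

no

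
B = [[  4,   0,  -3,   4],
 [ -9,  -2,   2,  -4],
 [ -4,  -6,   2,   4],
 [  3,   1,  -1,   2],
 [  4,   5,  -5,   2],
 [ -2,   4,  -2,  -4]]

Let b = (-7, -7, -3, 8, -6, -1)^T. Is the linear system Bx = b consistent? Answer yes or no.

no

Row reduce the augmented matrix [B | b].
R2 ← R2 + (9/4)·R1: [0, -2, -19/4, 5, -91/4]
R3 ← R3 + R1: [0, -6, -1, 8, -10]
R4 ← R4 − (3/4)·R1: [0, 1, 5/4, -1, 53/4]
R5 ← R5 − R1: [0, 5, -2, -2, 1]
R6 ← R6 + (1/2)·R1: [0, 4, -7/2, -2, -9/2]
R3 ← R3 − (3)·R2: [0, 0, 53/4, -7, 233/4]
R4 ← R4 + (1/2)·R2: [0, 0, -9/8, 3/2, 15/8]
R5 ← R5 + (5/2)·R2: [0, 0, -111/8, 21/2, -447/8]
R6 ← R6 + (2)·R2: [0, 0, -13, 8, -50]
R4 ← R4 + (9/106)·R3: [0, 0, 0, 48/53, 723/106]
R5 ← R5 + (111/106)·R3: [0, 0, 0, 168/53, 543/106]
R6 ← R6 + (52/53)·R3: [0, 0, 0, 60/53, 379/53]
R5 ← R5 − (7/2)·R4: [0, 0, 0, 0, -75/4]
R6 ← R6 − (5/4)·R4: [0, 0, 0, 0, -11/8]
R6 ← R6 − (11/150)·R5: [0, 0, 0, 0, 0]
The echelon form has 5 nonzero rows; the last pivot sits in the augmented column, so rank(B) = 4 but rank([B|b]) = 5.
Since the ranks differ, the system is inconsistent.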